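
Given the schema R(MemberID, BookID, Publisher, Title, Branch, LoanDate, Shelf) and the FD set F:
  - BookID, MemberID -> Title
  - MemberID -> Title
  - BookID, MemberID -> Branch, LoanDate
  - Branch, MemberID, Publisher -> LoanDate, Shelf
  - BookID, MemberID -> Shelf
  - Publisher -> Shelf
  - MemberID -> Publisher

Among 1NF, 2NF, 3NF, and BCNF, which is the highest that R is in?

1NF

Candidate key: {BookID, MemberID}. Prime attributes: {BookID, MemberID}.
For MemberID -> Title we have {MemberID}⁺ = {MemberID, Publisher, Shelf, Title}; {MemberID} is not a superkey, so BCNF fails.
Because {Title} is non-prime and the left side of MemberID -> Title is not a superkey, the relation is not in 3NF.
{MemberID} is a proper subset of the key {BookID, MemberID}, and {MemberID}⁺ contains the non-prime attributes {Publisher, Shelf, Title} — a partial dependency, so 2NF is violated.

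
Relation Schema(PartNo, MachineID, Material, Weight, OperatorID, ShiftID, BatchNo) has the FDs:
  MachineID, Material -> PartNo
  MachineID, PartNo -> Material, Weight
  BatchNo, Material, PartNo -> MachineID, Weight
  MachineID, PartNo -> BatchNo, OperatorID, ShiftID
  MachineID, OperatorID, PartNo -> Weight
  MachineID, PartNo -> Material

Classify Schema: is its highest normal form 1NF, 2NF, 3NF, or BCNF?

Candidate keys: {BatchNo, Material, PartNo}, {MachineID, Material}, {MachineID, PartNo}. Prime attributes: {BatchNo, MachineID, Material, PartNo}.
The left-hand side of every FD is a superkey, so BCNF is satisfied.

BCNF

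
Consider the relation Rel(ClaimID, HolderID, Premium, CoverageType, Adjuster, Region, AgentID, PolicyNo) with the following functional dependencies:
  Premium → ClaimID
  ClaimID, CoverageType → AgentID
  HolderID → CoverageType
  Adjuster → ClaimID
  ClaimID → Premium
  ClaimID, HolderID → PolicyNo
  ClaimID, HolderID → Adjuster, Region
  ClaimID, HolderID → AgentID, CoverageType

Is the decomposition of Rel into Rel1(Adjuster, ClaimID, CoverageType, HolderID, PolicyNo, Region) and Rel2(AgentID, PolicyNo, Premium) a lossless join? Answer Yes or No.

The shared attributes are {PolicyNo} and {PolicyNo}⁺ = {PolicyNo}.
The closure covers neither Rel1 nor Rel2 entirely; the join is not lossless.

No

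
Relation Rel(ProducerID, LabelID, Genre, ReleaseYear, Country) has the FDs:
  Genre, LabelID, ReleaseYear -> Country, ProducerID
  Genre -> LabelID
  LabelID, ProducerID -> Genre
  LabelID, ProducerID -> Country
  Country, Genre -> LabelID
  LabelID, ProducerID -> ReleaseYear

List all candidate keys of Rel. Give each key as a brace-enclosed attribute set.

{Genre, ProducerID}⁺ = {Country, Genre, LabelID, ProducerID, ReleaseYear} — all of the relation — so {Genre, ProducerID} is a candidate key.
{Genre, ReleaseYear}⁺ = {Country, Genre, LabelID, ProducerID, ReleaseYear} — all of the relation — so {Genre, ReleaseYear} is a candidate key.
{LabelID, ProducerID}⁺ = {Country, Genre, LabelID, ProducerID, ReleaseYear} — all of the relation — so {LabelID, ProducerID} is a candidate key.
No proper subset of any of these is a key, and no other minimal superkey exists.

{Genre, ProducerID}, {Genre, ReleaseYear}, {LabelID, ProducerID}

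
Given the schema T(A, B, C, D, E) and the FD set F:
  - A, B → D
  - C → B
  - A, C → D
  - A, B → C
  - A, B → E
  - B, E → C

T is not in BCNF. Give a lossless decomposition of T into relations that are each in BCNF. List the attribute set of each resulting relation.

Candidate keys of the original relation: {A, B}, {A, C}.
Within {A, B, C, D, E}: {C}⁺ ∩ {A, B, C, D, E} = {B, C}, not the whole set, so C → B violates BCNF; decompose into {B, C} and {A, C, D, E}.
{B, C}: every determinant is a superkey — BCNF.
{A, C, D, E}: every determinant is a superkey — BCNF.

{A, C, D, E}; {B, C}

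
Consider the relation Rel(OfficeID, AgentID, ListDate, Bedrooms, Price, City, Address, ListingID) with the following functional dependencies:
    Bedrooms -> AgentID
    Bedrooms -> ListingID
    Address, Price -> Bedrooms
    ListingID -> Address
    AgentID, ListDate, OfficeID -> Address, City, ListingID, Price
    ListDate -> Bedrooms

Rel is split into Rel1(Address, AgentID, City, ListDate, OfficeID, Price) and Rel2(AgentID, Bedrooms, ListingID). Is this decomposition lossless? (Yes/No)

Common attributes: {AgentID}; their closure is {AgentID}.
Neither Rel1 nor Rel2 is contained in that closure, so the decomposition is lossy.

No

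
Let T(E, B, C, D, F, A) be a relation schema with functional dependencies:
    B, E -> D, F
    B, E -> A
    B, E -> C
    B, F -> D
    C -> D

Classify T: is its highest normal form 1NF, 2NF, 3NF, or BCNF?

2NF

Candidate key: {B, E}. Prime attributes: {B, E}.
B, F -> D: {B, F}⁺ = {B, D, F}, which is not all of the attributes, so the left side is not a superkey — BCNF is violated.
B, F -> D has non-prime {D} on the right and a non-superkey on the left, so 3NF fails.
Checking every proper subset of each key, none determines a non-prime attribute — 2NF is satisfied.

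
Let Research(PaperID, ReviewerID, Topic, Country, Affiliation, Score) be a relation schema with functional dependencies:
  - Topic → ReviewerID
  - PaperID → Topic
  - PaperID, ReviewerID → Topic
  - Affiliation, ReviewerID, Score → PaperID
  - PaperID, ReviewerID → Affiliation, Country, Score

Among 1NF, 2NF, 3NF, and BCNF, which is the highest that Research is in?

Candidate keys: {Affiliation, ReviewerID, Score}, {Affiliation, Score, Topic}, {PaperID}. Prime attributes: {Affiliation, PaperID, ReviewerID, Score, Topic}.
For Topic → ReviewerID we have {Topic}⁺ = {ReviewerID, Topic}; {Topic} is not a superkey, so BCNF fails.
But every attribute on its right side ({ReviewerID}) is prime, and the same holds for every other non-superkey FD, so 3NF still holds.

3NF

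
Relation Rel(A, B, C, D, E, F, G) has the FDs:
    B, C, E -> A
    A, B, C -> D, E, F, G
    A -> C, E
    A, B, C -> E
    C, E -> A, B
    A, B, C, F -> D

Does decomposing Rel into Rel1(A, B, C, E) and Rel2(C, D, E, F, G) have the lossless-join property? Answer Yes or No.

Common attributes: {C, E}; their closure is {A, B, C, D, E, F, G}.
Since Rel1 ⊆ {A, B, C, D, E, F, G}, the intersection is a superkey of Rel1; the decomposition is lossless.

Yes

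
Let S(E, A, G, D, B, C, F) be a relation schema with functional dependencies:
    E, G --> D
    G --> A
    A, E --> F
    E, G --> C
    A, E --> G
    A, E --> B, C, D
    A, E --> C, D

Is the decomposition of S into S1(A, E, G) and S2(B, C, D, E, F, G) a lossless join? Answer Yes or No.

S1 ∩ S2 = {E, G}; its closure under F is {A, B, C, D, E, F, G}.
This includes all of S1, so the common attributes are a superkey of S1 — the join is lossless.

Yes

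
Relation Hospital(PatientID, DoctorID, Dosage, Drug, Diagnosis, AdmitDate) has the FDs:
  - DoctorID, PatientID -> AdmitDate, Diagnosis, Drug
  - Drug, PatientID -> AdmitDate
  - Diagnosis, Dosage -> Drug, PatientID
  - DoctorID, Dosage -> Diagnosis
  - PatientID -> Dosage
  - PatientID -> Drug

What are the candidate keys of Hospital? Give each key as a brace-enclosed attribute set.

{DoctorID, Dosage}, {DoctorID, PatientID}

No FD produces {DoctorID}, so it must be in every candidate key.
{DoctorID, Dosage}⁺ = {AdmitDate, Diagnosis, DoctorID, Dosage, Drug, PatientID}, which is every attribute, so {DoctorID, Dosage} is a candidate key.
{DoctorID, PatientID}⁺ = {AdmitDate, Diagnosis, DoctorID, Dosage, Drug, PatientID}, which is every attribute, so {DoctorID, PatientID} is a candidate key.
Any other superkey properly contains one of these, so there are no further candidate keys.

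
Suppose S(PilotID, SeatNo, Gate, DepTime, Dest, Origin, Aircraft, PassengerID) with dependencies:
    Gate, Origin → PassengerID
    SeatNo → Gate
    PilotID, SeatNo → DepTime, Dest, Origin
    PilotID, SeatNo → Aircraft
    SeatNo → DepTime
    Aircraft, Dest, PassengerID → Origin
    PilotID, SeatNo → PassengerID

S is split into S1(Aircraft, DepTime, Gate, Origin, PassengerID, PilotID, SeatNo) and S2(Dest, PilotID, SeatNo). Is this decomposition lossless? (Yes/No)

S1 ∩ S2 = {PilotID, SeatNo}; its closure under F is {Aircraft, DepTime, Dest, Gate, Origin, PassengerID, PilotID, SeatNo}.
S1 is contained in that closure, so S1 ∩ S2 → S1 holds and the join is lossless.

Yes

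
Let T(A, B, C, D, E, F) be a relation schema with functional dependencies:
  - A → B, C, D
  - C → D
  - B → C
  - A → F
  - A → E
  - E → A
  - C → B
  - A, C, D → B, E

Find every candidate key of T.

{A} is a candidate key since {A}⁺ = {A, B, C, D, E, F} covers every attribute.
{E} is a candidate key since {E}⁺ = {A, B, C, D, E, F} covers every attribute.
No proper subset of any of these is a key, and no other minimal superkey exists.

{A}, {E}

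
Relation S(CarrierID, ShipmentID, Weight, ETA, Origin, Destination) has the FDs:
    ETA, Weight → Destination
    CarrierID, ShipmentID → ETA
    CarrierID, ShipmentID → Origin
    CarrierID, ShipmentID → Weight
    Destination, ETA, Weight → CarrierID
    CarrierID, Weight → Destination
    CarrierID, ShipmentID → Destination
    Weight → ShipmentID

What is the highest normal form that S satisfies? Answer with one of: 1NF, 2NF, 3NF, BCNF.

Candidate keys: {CarrierID, ShipmentID}, {CarrierID, Weight}, {ETA, Weight}. Prime attributes: {CarrierID, ETA, ShipmentID, Weight}.
For Weight → ShipmentID we have {Weight}⁺ = {ShipmentID, Weight}; {Weight} is not a superkey, so BCNF fails.
But every attribute on its right side ({ShipmentID}) is prime, and the same holds for every other non-superkey FD, so 3NF still holds.

3NF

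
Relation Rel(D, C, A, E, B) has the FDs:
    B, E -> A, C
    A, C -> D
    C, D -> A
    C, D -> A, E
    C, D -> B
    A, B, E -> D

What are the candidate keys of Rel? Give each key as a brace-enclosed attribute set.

{A, C}, {B, E}, {C, D}

{A, C} is a candidate key since {A, C}⁺ = {A, B, C, D, E} covers every attribute.
{B, E} is a candidate key since {B, E}⁺ = {A, B, C, D, E} covers every attribute.
{C, D} is a candidate key since {C, D}⁺ = {A, B, C, D, E} covers every attribute.
No proper subset of any of these is a key, and no other minimal superkey exists.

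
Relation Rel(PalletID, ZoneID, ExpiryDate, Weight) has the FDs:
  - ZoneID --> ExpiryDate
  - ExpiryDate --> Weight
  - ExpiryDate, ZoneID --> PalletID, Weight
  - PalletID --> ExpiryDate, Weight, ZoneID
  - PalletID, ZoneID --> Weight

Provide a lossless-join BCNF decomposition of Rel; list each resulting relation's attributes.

Candidate keys of the original relation: {PalletID}, {ZoneID}.
{ExpiryDate, PalletID, Weight, ZoneID}: {ExpiryDate} determines {ExpiryDate, Weight} here but is not a superkey — split on ExpiryDate --> Weight, giving {ExpiryDate, Weight} and {ExpiryDate, PalletID, ZoneID}.
{ExpiryDate, Weight} has no BCNF violation.
{ExpiryDate, PalletID, ZoneID} has no BCNF violation.

{ExpiryDate, PalletID, ZoneID}; {ExpiryDate, Weight}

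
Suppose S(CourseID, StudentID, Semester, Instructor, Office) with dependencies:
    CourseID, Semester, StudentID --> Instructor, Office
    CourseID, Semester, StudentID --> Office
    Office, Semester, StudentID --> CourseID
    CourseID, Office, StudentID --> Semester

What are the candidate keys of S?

Attributes never on any right-hand side: {StudentID} — every candidate key must contain it.
{CourseID, Office, StudentID}⁺ = {CourseID, Instructor, Office, Semester, StudentID}, which is every attribute, so {CourseID, Office, StudentID} is a candidate key.
{CourseID, Semester, StudentID}⁺ = {CourseID, Instructor, Office, Semester, StudentID}, which is every attribute, so {CourseID, Semester, StudentID} is a candidate key.
{Office, Semester, StudentID}⁺ = {CourseID, Instructor, Office, Semester, StudentID}, which is every attribute, so {Office, Semester, StudentID} is a candidate key.
These are minimal and exhaustive — every other superkey contains one of them.

{CourseID, Office, StudentID}, {CourseID, Semester, StudentID}, {Office, Semester, StudentID}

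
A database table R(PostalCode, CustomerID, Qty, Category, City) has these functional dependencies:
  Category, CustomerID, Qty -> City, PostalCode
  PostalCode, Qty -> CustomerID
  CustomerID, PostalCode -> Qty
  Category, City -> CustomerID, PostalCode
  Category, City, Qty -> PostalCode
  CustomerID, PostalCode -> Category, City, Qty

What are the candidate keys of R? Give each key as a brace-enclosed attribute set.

{Category, City} is a candidate key since {Category, City}⁺ = {Category, City, CustomerID, PostalCode, Qty} covers every attribute.
{CustomerID, PostalCode} is a candidate key since {CustomerID, PostalCode}⁺ = {Category, City, CustomerID, PostalCode, Qty} covers every attribute.
{PostalCode, Qty} is a candidate key since {PostalCode, Qty}⁺ = {Category, City, CustomerID, PostalCode, Qty} covers every attribute.
{Category, CustomerID, Qty} is a candidate key since {Category, CustomerID, Qty}⁺ = {Category, City, CustomerID, PostalCode, Qty} covers every attribute.
These are minimal and exhaustive — every other superkey contains one of them.

{Category, City}, {Category, CustomerID, Qty}, {CustomerID, PostalCode}, {PostalCode, Qty}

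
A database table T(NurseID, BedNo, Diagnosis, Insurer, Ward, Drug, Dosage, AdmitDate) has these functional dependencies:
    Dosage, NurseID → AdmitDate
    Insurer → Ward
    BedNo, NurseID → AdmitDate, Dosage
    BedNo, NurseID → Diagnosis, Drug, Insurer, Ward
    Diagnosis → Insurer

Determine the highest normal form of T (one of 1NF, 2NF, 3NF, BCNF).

2NF

Candidate key: {BedNo, NurseID}. Prime attributes: {BedNo, NurseID}.
Dosage, NurseID → AdmitDate: {Dosage, NurseID}⁺ = {AdmitDate, Dosage, NurseID}, which is not all of the attributes, so the left side is not a superkey — BCNF is violated.
Dosage, NurseID → AdmitDate determines the non-prime attribute {AdmitDate} from a non-superkey — 3NF is violated.
No proper subset of a key has a non-prime attribute in its closure, so there is no partial dependency; 2NF holds.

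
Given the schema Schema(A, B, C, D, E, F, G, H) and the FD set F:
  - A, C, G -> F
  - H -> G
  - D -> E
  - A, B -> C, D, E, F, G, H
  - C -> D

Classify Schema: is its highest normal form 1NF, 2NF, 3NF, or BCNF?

2NF

Candidate key: {A, B}. Prime attributes: {A, B}.
A, C, G -> F: {A, C, G}⁺ = {A, C, D, E, F, G}, which is not all of the attributes, so the left side is not a superkey — BCNF is violated.
A, C, G -> F determines the non-prime attribute {F} from a non-superkey — 3NF is violated.
Checking every proper subset of each key, none determines a non-prime attribute — 2NF is satisfied.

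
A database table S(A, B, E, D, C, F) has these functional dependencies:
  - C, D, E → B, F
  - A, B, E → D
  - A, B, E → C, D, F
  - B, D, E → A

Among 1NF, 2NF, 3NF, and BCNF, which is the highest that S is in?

BCNF

Candidate keys: {A, B, E}, {B, D, E}, {C, D, E}. Prime attributes: {A, B, C, D, E}.
Each dependency's left side is a superkey — BCNF holds.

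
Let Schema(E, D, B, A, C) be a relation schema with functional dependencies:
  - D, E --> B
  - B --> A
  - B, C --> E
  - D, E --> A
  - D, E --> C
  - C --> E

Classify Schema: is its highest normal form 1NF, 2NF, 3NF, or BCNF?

2NF

Candidate keys: {C, D}, {D, E}. Prime attributes: {C, D, E}.
For B --> A we have {B}⁺ = {A, B}; {B} is not a superkey, so BCNF fails.
B --> A has non-prime {A} on the right and a non-superkey on the left, so 3NF fails.
No non-prime attribute depends on a proper subset of any candidate key, so 2NF holds.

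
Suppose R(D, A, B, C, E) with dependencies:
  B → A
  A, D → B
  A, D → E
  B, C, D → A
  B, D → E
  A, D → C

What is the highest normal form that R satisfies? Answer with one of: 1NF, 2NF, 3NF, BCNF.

Candidate keys: {A, D}, {B, D}. Prime attributes: {A, B, D}.
B → A: {B}⁺ = {A, B}, which is not all of the attributes, so the left side is not a superkey — BCNF is violated.
Its right-hand attributes {A} are all prime, as are those of every other non-superkey FD — the relation is in 3NF.

3NF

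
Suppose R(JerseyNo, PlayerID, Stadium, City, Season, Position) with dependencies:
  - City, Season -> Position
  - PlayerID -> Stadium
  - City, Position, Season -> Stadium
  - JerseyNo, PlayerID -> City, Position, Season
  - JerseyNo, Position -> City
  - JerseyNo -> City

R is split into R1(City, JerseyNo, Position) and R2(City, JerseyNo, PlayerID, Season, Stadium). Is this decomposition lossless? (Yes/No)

Common attributes: {City, JerseyNo}; their closure is {City, JerseyNo}.
The closure covers neither R1 nor R2 entirely; the join is not lossless.

No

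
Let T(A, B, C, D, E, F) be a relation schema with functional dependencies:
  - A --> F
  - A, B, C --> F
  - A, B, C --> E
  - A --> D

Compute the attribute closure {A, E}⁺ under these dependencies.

{A, D, E, F}

Start with {A, E}.
A --> F applies; add {F} → now {A, E, F}.
A --> D applies; add {D} → now {A, D, E, F}.
No further FD applies.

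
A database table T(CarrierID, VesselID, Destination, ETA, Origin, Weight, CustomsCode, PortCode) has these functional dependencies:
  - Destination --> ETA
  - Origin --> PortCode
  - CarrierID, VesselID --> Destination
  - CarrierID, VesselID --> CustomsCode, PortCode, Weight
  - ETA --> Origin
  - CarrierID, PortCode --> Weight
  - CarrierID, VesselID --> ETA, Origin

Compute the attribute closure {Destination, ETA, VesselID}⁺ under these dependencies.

{Destination, ETA, Origin, PortCode, VesselID}

Start with {Destination, ETA, VesselID}.
ETA --> Origin applies; add {Origin} → now {Destination, ETA, Origin, VesselID}.
Origin --> PortCode applies; add {PortCode} → now {Destination, ETA, Origin, PortCode, VesselID}.
No further FD applies.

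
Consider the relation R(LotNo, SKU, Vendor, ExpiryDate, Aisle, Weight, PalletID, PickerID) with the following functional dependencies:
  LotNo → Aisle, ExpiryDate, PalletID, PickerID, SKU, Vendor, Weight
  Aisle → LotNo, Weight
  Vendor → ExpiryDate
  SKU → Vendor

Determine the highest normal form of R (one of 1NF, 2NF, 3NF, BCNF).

Candidate keys: {Aisle}, {LotNo}. Prime attributes: {Aisle, LotNo}.
For Vendor → ExpiryDate we have {Vendor}⁺ = {ExpiryDate, Vendor}; {Vendor} is not a superkey, so BCNF fails.
Because {ExpiryDate} is non-prime and the left side of Vendor → ExpiryDate is not a superkey, the relation is not in 3NF.
With only single-attribute keys there can be no partial dependency, so 2NF holds.

2NF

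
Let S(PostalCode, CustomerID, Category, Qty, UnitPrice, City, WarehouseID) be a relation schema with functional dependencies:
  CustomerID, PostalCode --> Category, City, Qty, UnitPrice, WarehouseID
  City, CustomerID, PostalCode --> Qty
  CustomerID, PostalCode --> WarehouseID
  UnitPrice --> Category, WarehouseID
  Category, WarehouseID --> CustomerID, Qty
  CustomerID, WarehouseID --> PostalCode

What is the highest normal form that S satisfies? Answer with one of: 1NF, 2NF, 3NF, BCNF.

BCNF

Candidate keys: {Category, WarehouseID}, {CustomerID, PostalCode}, {CustomerID, WarehouseID}, {UnitPrice}. Prime attributes: {Category, CustomerID, PostalCode, UnitPrice, WarehouseID}.
Every FD has a superkey on the left, so the relation is in BCNF.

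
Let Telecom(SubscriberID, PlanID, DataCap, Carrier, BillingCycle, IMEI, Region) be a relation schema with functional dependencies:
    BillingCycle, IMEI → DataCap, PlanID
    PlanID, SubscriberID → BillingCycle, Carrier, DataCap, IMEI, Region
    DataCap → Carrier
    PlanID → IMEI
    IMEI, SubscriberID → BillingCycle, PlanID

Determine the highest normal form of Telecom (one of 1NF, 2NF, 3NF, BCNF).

2NF

Candidate keys: {IMEI, SubscriberID}, {PlanID, SubscriberID}. Prime attributes: {IMEI, PlanID, SubscriberID}.
BillingCycle, IMEI → DataCap, PlanID: {BillingCycle, IMEI}⁺ = {BillingCycle, Carrier, DataCap, IMEI, PlanID}, which is not all of the attributes, so the left side is not a superkey — BCNF is violated.
BillingCycle, IMEI → DataCap, PlanID determines the non-prime attribute {DataCap} from a non-superkey — 3NF is violated.
No non-prime attribute depends on a proper subset of any candidate key, so 2NF holds.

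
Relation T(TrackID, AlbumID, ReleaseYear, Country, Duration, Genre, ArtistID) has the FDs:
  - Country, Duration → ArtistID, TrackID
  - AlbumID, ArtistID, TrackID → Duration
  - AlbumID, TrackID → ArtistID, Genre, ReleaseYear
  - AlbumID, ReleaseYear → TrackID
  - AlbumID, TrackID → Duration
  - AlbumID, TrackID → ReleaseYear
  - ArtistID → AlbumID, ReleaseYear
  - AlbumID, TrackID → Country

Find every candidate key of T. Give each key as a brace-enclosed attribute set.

{ArtistID}⁺ = {AlbumID, ArtistID, Country, Duration, Genre, ReleaseYear, TrackID}, which is every attribute, so {ArtistID} is a candidate key.
{AlbumID, ReleaseYear}⁺ = {AlbumID, ArtistID, Country, Duration, Genre, ReleaseYear, TrackID}, which is every attribute, so {AlbumID, ReleaseYear} is a candidate key.
{AlbumID, TrackID}⁺ = {AlbumID, ArtistID, Country, Duration, Genre, ReleaseYear, TrackID}, which is every attribute, so {AlbumID, TrackID} is a candidate key.
{Country, Duration}⁺ = {AlbumID, ArtistID, Country, Duration, Genre, ReleaseYear, TrackID}, which is every attribute, so {Country, Duration} is a candidate key.
No proper subset of any of these is a key, and no other minimal superkey exists.

{AlbumID, ReleaseYear}, {AlbumID, TrackID}, {ArtistID}, {Country, Duration}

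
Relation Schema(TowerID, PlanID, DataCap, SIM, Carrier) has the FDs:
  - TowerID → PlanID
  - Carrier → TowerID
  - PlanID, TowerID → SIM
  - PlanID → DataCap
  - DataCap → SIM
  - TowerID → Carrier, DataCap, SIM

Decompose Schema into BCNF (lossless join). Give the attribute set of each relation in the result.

Candidate keys of the original relation: {Carrier}, {TowerID}.
In {Carrier, DataCap, PlanID, SIM, TowerID}, {PlanID} is not a superkey ({PlanID}⁺ restricted to this set is {DataCap, PlanID, SIM}), so split on PlanID → DataCap, SIM into {DataCap, PlanID, SIM} and {Carrier, PlanID, TowerID}.
In {DataCap, PlanID, SIM}, {DataCap} is not a superkey ({DataCap}⁺ restricted to this set is {DataCap, SIM}), so split on DataCap → SIM into {DataCap, SIM} and {DataCap, PlanID}.
{DataCap, SIM} has no BCNF violation.
{DataCap, PlanID} has no BCNF violation.
{Carrier, PlanID, TowerID} has no BCNF violation.

{Carrier, PlanID, TowerID}; {DataCap, PlanID}; {DataCap, SIM}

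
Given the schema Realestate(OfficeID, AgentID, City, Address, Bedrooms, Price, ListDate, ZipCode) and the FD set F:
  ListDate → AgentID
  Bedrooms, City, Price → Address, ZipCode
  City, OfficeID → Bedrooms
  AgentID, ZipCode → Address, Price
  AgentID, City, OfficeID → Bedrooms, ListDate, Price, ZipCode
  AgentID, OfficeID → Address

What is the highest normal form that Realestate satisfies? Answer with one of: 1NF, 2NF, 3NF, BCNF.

Candidate keys: {AgentID, City, OfficeID}, {City, ListDate, OfficeID}. Prime attributes: {AgentID, City, ListDate, OfficeID}.
ListDate → AgentID: {ListDate}⁺ = {AgentID, ListDate}, which is not all of the attributes, so the left side is not a superkey — BCNF is violated.
Because {Address, ZipCode} are non-prime and the left side of Bedrooms, City, Price → Address, ZipCode is not a superkey, the relation is not in 3NF.
{AgentID, OfficeID} is a proper subset of the key {AgentID, City, OfficeID}, and {AgentID, OfficeID}⁺ contains the non-prime attribute {Address} — a partial dependency, so 2NF is violated.

1NF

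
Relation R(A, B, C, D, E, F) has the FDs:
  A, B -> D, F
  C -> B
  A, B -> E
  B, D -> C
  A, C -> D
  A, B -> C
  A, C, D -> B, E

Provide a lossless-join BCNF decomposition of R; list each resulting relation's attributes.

Candidate keys of the original relation: {A, B}, {A, C}.
In {A, B, C, D, E, F}, {C} is not a superkey ({C}⁺ restricted to this set is {B, C}), so split on C -> B into {B, C} and {A, C, D, E, F}.
{B, C}: every determinant is a superkey — BCNF.
{A, C, D, E, F}: every determinant is a superkey — BCNF.

{A, C, D, E, F}; {B, C}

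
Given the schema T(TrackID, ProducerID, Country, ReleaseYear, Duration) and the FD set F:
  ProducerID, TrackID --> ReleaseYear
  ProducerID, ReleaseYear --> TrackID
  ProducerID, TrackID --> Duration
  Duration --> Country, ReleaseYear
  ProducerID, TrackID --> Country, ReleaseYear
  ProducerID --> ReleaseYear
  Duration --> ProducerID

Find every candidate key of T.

{Duration}⁺ = {Country, Duration, ProducerID, ReleaseYear, TrackID}, which is every attribute, so {Duration} is a candidate key.
{ProducerID}⁺ = {Country, Duration, ProducerID, ReleaseYear, TrackID}, which is every attribute, so {ProducerID} is a candidate key.
These are minimal and exhaustive — every other superkey contains one of them.

{Duration}, {ProducerID}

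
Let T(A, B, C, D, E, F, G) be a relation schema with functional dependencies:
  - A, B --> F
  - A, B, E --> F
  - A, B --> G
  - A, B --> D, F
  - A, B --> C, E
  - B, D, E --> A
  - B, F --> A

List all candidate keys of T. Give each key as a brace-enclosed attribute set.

{A, B}, {B, D, E}, {B, F}

Attributes never on any right-hand side: {B} — every candidate key must contain it.
Closure of {A, B} is {A, B, C, D, E, F, G}, the whole schema; {A, B} is a candidate key.
Closure of {B, F} is {A, B, C, D, E, F, G}, the whole schema; {B, F} is a candidate key.
Closure of {B, D, E} is {A, B, C, D, E, F, G}, the whole schema; {B, D, E} is a candidate key.
No proper subset of any of these is a key, and no other minimal superkey exists.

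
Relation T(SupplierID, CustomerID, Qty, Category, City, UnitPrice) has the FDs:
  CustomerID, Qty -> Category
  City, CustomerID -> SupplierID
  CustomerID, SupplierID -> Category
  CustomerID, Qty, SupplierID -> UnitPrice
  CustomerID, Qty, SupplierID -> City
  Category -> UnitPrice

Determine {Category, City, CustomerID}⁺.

{Category, City, CustomerID, SupplierID, UnitPrice}

Start with {Category, City, CustomerID}.
City, CustomerID -> SupplierID applies; add {SupplierID} → now {Category, City, CustomerID, SupplierID}.
Category -> UnitPrice applies; add {UnitPrice} → now {Category, City, CustomerID, SupplierID, UnitPrice}.
No further FD applies.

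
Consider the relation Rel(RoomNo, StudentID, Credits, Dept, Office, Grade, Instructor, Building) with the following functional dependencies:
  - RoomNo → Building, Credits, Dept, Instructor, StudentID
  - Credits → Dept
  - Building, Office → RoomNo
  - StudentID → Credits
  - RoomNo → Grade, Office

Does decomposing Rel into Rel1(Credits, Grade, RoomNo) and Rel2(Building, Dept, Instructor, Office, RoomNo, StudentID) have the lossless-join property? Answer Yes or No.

Yes

The shared attributes are {RoomNo} and {RoomNo}⁺ = {Building, Credits, Dept, Grade, Instructor, Office, RoomNo, StudentID}.
This includes all of Rel1, so the common attributes are a superkey of Rel1 — the join is lossless.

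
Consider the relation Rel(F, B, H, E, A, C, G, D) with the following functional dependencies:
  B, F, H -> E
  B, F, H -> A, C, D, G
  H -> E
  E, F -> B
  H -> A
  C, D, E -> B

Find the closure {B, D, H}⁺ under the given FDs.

Start with {B, D, H}.
H -> E applies; add {E} → now {B, D, E, H}.
H -> A applies; add {A} → now {A, B, D, E, H}.
No further FD applies.

{A, B, D, E, H}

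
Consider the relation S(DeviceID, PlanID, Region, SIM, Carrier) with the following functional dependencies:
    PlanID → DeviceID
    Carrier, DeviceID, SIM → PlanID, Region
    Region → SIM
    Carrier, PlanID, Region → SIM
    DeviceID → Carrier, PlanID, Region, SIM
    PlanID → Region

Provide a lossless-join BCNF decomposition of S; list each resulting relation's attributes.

Candidate keys of the original relation: {DeviceID}, {PlanID}.
Within {Carrier, DeviceID, PlanID, Region, SIM}: {Region}⁺ ∩ {Carrier, DeviceID, PlanID, Region, SIM} = {Region, SIM}, not the whole set, so Region → SIM violates BCNF; decompose into {Region, SIM} and {Carrier, DeviceID, PlanID, Region}.
{Region, SIM} has no BCNF violation.
{Carrier, DeviceID, PlanID, Region} has no BCNF violation.

{Carrier, DeviceID, PlanID, Region}; {Region, SIM}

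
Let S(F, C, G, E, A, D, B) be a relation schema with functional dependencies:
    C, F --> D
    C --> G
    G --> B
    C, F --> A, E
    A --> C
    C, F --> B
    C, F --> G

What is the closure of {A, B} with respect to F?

{A, B, C, G}

Start with {A, B}.
A --> C applies; add {C} → now {A, B, C}.
C --> G applies; add {G} → now {A, B, C, G}.
No further FD applies.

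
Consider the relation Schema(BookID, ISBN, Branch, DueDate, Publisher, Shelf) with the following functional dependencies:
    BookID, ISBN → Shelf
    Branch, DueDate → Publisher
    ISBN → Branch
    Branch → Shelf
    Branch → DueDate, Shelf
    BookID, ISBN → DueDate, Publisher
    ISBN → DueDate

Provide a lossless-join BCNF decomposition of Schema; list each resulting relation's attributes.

{BookID, ISBN}; {Branch, DueDate, Publisher, Shelf}; {Branch, ISBN}

Candidate key of the original relation: {BookID, ISBN}.
Within {BookID, Branch, DueDate, ISBN, Publisher, Shelf}: {Branch, DueDate}⁺ ∩ {BookID, Branch, DueDate, ISBN, Publisher, Shelf} = {Branch, DueDate, Publisher, Shelf}, not the whole set, so Branch, DueDate → Publisher, Shelf violates BCNF; decompose into {Branch, DueDate, Publisher, Shelf} and {BookID, Branch, DueDate, ISBN}.
{Branch, DueDate, Publisher, Shelf} is in BCNF.
Within {BookID, Branch, DueDate, ISBN}: {ISBN}⁺ ∩ {BookID, Branch, DueDate, ISBN} = {Branch, DueDate, ISBN}, not the whole set, so ISBN → Branch, DueDate violates BCNF; decompose into {Branch, DueDate, ISBN} and {BookID, ISBN}.
Within {Branch, DueDate, ISBN}: {Branch}⁺ ∩ {Branch, DueDate, ISBN} = {Branch, DueDate}, not the whole set, so Branch → DueDate violates BCNF; decompose into {Branch, DueDate} and {Branch, ISBN}.
{Branch, DueDate} is in BCNF.
{Branch, ISBN} is in BCNF.
{BookID, ISBN} is in BCNF.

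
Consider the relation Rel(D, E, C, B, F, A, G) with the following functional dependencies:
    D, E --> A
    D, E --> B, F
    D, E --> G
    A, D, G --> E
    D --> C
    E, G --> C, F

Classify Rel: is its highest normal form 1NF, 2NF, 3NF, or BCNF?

1NF

Candidate keys: {A, D, G}, {D, E}. Prime attributes: {A, D, E, G}.
D --> C: {D}⁺ = {C, D}, which is not all of the attributes, so the left side is not a superkey — BCNF is violated.
D --> C has non-prime {C} on the right and a non-superkey on the left, so 3NF fails.
The proper key subset {D} of {D, E} determines non-prime {C}, so the relation is not even in 2NF.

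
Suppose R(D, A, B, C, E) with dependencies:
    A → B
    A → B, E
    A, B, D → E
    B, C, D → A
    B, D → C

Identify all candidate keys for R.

Attributes never on any right-hand side: {D} — every candidate key must contain it.
Closure of {A, D} is {A, B, C, D, E}, the whole schema; {A, D} is a candidate key.
Closure of {B, D} is {A, B, C, D, E}, the whole schema; {B, D} is a candidate key.
No proper subset of any of these is a key, and no other minimal superkey exists.

{A, D}, {B, D}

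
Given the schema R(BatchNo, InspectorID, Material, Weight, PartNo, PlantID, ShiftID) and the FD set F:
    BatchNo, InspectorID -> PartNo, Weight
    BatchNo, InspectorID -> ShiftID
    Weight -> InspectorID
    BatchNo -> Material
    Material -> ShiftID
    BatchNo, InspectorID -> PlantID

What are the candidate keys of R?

{BatchNo} never appears on the right of any FD, so every key must include it.
Closure of {BatchNo, InspectorID} is {BatchNo, InspectorID, Material, PartNo, PlantID, ShiftID, Weight}, the whole schema; {BatchNo, InspectorID} is a candidate key.
Closure of {BatchNo, Weight} is {BatchNo, InspectorID, Material, PartNo, PlantID, ShiftID, Weight}, the whole schema; {BatchNo, Weight} is a candidate key.
Any other superkey properly contains one of these, so there are no further candidate keys.

{BatchNo, InspectorID}, {BatchNo, Weight}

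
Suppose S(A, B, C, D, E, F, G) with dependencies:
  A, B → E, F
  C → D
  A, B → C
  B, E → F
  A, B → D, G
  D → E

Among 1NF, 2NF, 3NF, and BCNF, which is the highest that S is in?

Candidate key: {A, B}. Prime attributes: {A, B}.
C → D breaks BCNF: {C}⁺ = {C, D, E}, so {C} is not a superkey.
C → D determines the non-prime attribute {D} from a non-superkey — 3NF is violated.
Checking every proper subset of each key, none determines a non-prime attribute — 2NF is satisfied.

2NF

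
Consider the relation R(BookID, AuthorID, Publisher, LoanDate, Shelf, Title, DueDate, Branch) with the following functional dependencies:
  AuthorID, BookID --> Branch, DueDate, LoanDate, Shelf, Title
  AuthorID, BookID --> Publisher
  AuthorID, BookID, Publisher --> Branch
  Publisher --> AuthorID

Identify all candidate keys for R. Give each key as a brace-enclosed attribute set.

{AuthorID, BookID}, {BookID, Publisher}

No FD produces {BookID}, so it must be in every candidate key.
{AuthorID, BookID}⁺ = {AuthorID, BookID, Branch, DueDate, LoanDate, Publisher, Shelf, Title} — all of the relation — so {AuthorID, BookID} is a candidate key.
{BookID, Publisher}⁺ = {AuthorID, BookID, Branch, DueDate, LoanDate, Publisher, Shelf, Title} — all of the relation — so {BookID, Publisher} is a candidate key.
These are minimal and exhaustive — every other superkey contains one of them.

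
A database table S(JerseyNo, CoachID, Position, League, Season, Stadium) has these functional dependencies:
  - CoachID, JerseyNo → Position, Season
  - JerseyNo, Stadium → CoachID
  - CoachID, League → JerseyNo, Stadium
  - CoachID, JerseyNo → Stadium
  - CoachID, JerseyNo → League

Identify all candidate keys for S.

Closure of {CoachID, JerseyNo} is {CoachID, JerseyNo, League, Position, Season, Stadium}, the whole schema; {CoachID, JerseyNo} is a candidate key.
Closure of {CoachID, League} is {CoachID, JerseyNo, League, Position, Season, Stadium}, the whole schema; {CoachID, League} is a candidate key.
Closure of {JerseyNo, Stadium} is {CoachID, JerseyNo, League, Position, Season, Stadium}, the whole schema; {JerseyNo, Stadium} is a candidate key.
Any other superkey properly contains one of these, so there are no further candidate keys.

{CoachID, JerseyNo}, {CoachID, League}, {JerseyNo, Stadium}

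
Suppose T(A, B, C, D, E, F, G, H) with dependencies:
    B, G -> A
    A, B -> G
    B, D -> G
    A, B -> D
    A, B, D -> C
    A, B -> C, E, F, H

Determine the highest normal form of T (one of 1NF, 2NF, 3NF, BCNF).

BCNF

Candidate keys: {A, B}, {B, D}, {B, G}. Prime attributes: {A, B, D, G}.
Every FD has a superkey on the left, so the relation is in BCNF.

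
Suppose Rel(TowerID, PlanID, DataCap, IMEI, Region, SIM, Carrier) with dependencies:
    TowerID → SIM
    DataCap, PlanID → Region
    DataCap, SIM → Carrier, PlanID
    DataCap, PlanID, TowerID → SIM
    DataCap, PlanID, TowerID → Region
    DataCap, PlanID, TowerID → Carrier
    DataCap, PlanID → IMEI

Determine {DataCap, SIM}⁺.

Start with {DataCap, SIM}.
DataCap, SIM → Carrier, PlanID applies; add {Carrier, PlanID} → now {Carrier, DataCap, PlanID, SIM}.
DataCap, PlanID → IMEI applies; add {IMEI} → now {Carrier, DataCap, IMEI, PlanID, SIM}.
DataCap, PlanID → Region applies; add {Region} → now {Carrier, DataCap, IMEI, PlanID, Region, SIM}.
No further FD applies.

{Carrier, DataCap, IMEI, PlanID, Region, SIM}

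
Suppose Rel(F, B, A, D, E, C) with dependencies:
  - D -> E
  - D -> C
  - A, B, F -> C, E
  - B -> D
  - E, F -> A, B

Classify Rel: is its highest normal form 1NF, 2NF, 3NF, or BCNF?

1NF

Candidate keys: {B, F}, {D, F}, {E, F}. Prime attributes: {B, D, E, F}.
For D -> E we have {D}⁺ = {C, D, E}; {D} is not a superkey, so BCNF fails.
D -> C has non-prime {C} on the right and a non-superkey on the left, so 3NF fails.
{B} is a proper subset of the key {B, F}, and {B}⁺ contains the non-prime attribute {C} — a partial dependency, so 2NF is violated.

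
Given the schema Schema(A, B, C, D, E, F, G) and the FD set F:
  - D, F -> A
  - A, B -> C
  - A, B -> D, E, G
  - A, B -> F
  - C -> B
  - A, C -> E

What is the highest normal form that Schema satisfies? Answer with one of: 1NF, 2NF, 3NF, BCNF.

3NF

Candidate keys: {A, B}, {A, C}, {B, D, F}, {C, D, F}. Prime attributes: {A, B, C, D, F}.
For D, F -> A we have {D, F}⁺ = {A, D, F}; {D, F} is not a superkey, so BCNF fails.
Since {A} ⊆ prime attributes and every other non-superkey FD also has a prime right side, the schema is in 3NF.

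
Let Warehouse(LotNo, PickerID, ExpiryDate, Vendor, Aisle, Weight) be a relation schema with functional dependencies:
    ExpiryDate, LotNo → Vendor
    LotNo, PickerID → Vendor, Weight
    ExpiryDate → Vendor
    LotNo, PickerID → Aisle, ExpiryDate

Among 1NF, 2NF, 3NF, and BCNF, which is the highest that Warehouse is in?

2NF

Candidate key: {LotNo, PickerID}. Prime attributes: {LotNo, PickerID}.
For ExpiryDate, LotNo → Vendor we have {ExpiryDate, LotNo}⁺ = {ExpiryDate, LotNo, Vendor}; {ExpiryDate, LotNo} is not a superkey, so BCNF fails.
ExpiryDate, LotNo → Vendor has non-prime {Vendor} on the right and a non-superkey on the left, so 3NF fails.
No non-prime attribute depends on a proper subset of any candidate key, so 2NF holds.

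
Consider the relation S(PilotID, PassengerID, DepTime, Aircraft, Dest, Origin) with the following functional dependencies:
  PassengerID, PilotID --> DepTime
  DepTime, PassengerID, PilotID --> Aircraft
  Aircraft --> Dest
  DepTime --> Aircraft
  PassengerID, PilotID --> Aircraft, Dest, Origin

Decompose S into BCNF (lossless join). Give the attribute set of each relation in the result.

Candidate key of the original relation: {PassengerID, PilotID}.
In {Aircraft, DepTime, Dest, Origin, PassengerID, PilotID}, {Aircraft} is not a superkey ({Aircraft}⁺ restricted to this set is {Aircraft, Dest}), so split on Aircraft --> Dest into {Aircraft, Dest} and {Aircraft, DepTime, Origin, PassengerID, PilotID}.
{Aircraft, Dest} is in BCNF.
In {Aircraft, DepTime, Origin, PassengerID, PilotID}, {DepTime} is not a superkey ({DepTime}⁺ restricted to this set is {Aircraft, DepTime}), so split on DepTime --> Aircraft into {Aircraft, DepTime} and {DepTime, Origin, PassengerID, PilotID}.
{Aircraft, DepTime} is in BCNF.
{DepTime, Origin, PassengerID, PilotID} is in BCNF.

{Aircraft, DepTime}; {Aircraft, Dest}; {DepTime, Origin, PassengerID, PilotID}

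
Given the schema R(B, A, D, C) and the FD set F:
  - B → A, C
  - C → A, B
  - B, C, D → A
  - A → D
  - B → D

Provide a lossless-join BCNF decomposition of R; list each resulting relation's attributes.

{A, B, C}; {A, D}

Candidate keys of the original relation: {B}, {C}.
Within {A, B, C, D}: {A}⁺ ∩ {A, B, C, D} = {A, D}, not the whole set, so A → D violates BCNF; decompose into {A, D} and {A, B, C}.
{A, D} is in BCNF.
{A, B, C} is in BCNF.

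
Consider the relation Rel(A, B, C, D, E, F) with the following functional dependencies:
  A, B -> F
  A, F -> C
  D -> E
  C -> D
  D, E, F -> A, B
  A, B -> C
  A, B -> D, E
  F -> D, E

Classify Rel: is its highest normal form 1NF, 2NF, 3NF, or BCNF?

Candidate keys: {A, B}, {F}. Prime attributes: {A, B, F}.
D -> E: {D}⁺ = {D, E}, which is not all of the attributes, so the left side is not a superkey — BCNF is violated.
D -> E has non-prime {E} on the right and a non-superkey on the left, so 3NF fails.
Checking every proper subset of each key, none determines a non-prime attribute — 2NF is satisfied.

2NF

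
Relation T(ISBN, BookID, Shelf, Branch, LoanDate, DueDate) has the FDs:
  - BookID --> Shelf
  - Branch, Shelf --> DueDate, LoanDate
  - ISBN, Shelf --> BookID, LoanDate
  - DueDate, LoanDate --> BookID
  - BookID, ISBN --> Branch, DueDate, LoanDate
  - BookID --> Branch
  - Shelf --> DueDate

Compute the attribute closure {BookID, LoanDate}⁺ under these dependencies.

Start with {BookID, LoanDate}.
BookID --> Shelf applies; add {Shelf} → now {BookID, LoanDate, Shelf}.
BookID --> Branch applies; add {Branch} → now {BookID, Branch, LoanDate, Shelf}.
Shelf --> DueDate applies; add {DueDate} → now {BookID, Branch, DueDate, LoanDate, Shelf}.
No further FD applies.

{BookID, Branch, DueDate, LoanDate, Shelf}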